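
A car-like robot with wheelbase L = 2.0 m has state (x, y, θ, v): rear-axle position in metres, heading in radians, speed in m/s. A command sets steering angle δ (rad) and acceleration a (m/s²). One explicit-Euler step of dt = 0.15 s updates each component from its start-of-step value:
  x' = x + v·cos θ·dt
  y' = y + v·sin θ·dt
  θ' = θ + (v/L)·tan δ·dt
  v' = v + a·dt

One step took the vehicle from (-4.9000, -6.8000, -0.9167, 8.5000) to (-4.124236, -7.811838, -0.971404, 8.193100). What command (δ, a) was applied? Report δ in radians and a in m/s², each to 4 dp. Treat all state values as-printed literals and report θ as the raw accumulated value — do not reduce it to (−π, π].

a = (v'−v)/dt = (-0.306900)/0.15 = -2.0460
Δθ = θ'−θ = -0.054704;  (v·dt/L) = 8.5000·0.15/2.0 = 0.637500
tan δ = Δθ·L/(v·dt) = -0.085810  →  δ = -0.0856

δ = -0.0856, a = -2.0460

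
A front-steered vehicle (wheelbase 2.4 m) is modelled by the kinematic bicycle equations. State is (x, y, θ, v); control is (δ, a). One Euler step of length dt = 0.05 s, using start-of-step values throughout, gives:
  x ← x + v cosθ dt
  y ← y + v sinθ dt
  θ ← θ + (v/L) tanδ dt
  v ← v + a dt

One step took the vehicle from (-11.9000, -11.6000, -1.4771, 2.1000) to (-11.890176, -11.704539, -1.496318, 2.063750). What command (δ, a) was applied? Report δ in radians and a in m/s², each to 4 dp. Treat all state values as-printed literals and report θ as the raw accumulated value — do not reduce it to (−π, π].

δ = -0.4139, a = -0.7250

a = (v'−v)/dt = (-0.036250)/0.05 = -0.7250
Δθ = θ'−θ = -0.019218;  (v·dt/L) = 2.1000·0.05/2.4 = 0.043750
tan δ = Δθ·L/(v·dt) = -0.439269  →  δ = -0.4139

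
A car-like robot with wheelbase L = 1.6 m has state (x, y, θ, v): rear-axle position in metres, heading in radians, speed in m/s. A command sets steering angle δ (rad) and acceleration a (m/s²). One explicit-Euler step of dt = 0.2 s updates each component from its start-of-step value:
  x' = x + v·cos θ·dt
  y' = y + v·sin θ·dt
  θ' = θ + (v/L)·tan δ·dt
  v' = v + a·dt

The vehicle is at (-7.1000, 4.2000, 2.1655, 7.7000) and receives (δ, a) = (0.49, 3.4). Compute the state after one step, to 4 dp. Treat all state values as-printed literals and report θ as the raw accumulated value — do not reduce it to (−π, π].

(-7.9628, 5.4756, 2.6789, 8.3800)

x' = -7.1000 + 7.7000·cos(2.1655)·0.2 = -7.9628
y' = 4.2000 + 7.7000·sin(2.1655)·0.2 = 5.4756
θ' = 2.1655 + (7.7000/1.6)·tan(0.49)·0.2 = 2.6789
v' = 7.7000 + 3.4000·0.2 = 8.3800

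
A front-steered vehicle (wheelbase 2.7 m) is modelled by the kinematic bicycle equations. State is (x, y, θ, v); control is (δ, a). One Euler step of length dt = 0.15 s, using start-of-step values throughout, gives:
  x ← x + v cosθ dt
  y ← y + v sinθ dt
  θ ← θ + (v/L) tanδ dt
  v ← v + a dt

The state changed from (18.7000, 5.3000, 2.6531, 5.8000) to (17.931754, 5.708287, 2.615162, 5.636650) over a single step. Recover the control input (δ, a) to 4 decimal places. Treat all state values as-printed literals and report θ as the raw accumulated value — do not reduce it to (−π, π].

a = (v'−v)/dt = (-0.163350)/0.15 = -1.0890
Δθ = θ'−θ = -0.037938;  (v·dt/L) = 5.8000·0.15/2.7 = 0.322222
tan δ = Δθ·L/(v·dt) = -0.117739  →  δ = -0.1172

δ = -0.1172, a = -1.0890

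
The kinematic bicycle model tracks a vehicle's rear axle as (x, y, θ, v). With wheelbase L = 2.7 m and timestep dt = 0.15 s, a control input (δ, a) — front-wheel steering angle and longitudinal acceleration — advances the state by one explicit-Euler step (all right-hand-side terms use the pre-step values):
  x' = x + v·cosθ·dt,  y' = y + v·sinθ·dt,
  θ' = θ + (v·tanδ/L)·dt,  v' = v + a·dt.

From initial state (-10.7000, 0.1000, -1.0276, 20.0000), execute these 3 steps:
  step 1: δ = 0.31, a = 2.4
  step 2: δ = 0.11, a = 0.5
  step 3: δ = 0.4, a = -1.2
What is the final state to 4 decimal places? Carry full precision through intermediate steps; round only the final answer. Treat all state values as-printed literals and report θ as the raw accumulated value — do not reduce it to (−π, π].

after step 1 (δ=0.31, a=2.4): (-9.149375, -2.468183, -0.671681, 20.360000)
after step 2 (δ=0.11, a=0.5): (-6.758775, -4.368694, -0.546754, 20.435000)
after step 3 (δ=0.4, a=-1.2): (-4.140387, -5.962371, -0.066766, 20.255000)

(-4.1404, -5.9624, -0.0668, 20.2550)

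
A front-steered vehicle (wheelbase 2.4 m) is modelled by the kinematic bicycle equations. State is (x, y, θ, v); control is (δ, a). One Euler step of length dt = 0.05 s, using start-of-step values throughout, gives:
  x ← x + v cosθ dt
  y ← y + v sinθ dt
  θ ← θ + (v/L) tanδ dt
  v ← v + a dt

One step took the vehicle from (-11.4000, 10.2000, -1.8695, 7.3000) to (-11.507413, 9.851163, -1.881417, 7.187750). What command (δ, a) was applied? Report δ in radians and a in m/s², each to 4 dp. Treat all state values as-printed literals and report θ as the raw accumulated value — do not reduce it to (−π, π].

a = (v'−v)/dt = (-0.112250)/0.05 = -2.2450
Δθ = θ'−θ = -0.011917;  (v·dt/L) = 7.3000·0.05/2.4 = 0.152083
tan δ = Δθ·L/(v·dt) = -0.078358  →  δ = -0.0782

δ = -0.0782, a = -2.2450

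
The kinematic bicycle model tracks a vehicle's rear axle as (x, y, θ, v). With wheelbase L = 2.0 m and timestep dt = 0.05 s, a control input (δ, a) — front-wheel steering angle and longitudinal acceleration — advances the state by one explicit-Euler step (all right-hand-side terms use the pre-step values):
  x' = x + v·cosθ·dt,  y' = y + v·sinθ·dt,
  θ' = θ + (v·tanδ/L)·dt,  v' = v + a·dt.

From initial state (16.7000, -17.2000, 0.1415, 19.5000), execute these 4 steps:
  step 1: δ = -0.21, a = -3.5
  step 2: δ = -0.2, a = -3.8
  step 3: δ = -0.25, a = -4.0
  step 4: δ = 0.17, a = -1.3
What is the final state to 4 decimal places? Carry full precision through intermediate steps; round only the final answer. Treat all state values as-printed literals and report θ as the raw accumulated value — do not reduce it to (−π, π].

(20.5169, -17.2557, -0.1012, 18.8700)

after step 1 (δ=-0.21, a=-3.5): (17.665255, -17.062497, 0.037593, 19.325000)
after step 2 (δ=-0.2, a=-3.8): (18.630823, -17.026182, -0.060341, 19.135000)
after step 3 (δ=-0.25, a=-4.0): (19.585831, -17.083878, -0.182490, 18.935000)
after step 4 (δ=0.17, a=-1.3): (20.516860, -17.255694, -0.101232, 18.870000)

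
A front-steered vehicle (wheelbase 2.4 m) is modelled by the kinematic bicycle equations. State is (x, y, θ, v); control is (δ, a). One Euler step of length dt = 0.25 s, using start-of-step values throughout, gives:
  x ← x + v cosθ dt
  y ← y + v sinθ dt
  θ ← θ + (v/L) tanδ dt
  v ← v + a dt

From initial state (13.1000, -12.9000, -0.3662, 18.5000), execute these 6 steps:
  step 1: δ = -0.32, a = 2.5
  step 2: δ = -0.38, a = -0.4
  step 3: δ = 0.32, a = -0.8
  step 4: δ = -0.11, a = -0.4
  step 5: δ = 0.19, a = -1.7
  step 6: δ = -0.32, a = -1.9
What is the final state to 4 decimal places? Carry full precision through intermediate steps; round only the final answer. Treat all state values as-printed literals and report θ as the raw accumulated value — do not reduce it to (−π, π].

after step 1 (δ=-0.32, a=2.5): (17.418338, -14.556074, -1.004815, 19.125000)
after step 2 (δ=-0.38, a=-0.4): (19.982257, -18.591749, -1.800520, 19.025000)
after step 3 (δ=0.32, a=-0.8): (18.899218, -23.223049, -1.143782, 18.825000)
after step 4 (δ=-0.11, a=-0.4): (20.848335, -27.506708, -1.360360, 18.725000)
after step 5 (δ=0.19, a=-1.7): (21.826187, -32.084688, -0.985236, 18.300000)
after step 6 (δ=-0.32, a=-1.9): (24.354638, -35.897504, -1.616947, 17.825000)

(24.3546, -35.8975, -1.6169, 17.8250)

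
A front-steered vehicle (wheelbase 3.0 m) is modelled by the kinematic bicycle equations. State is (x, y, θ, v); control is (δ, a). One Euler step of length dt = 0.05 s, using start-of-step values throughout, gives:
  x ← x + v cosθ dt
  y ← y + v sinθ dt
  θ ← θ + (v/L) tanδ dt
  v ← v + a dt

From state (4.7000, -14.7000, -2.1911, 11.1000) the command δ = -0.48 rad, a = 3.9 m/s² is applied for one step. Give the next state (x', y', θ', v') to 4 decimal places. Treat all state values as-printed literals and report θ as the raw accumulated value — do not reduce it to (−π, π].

x' = 4.7000 + 11.1000·cos(-2.1911)·0.05 = 4.3774
y' = -14.7000 + 11.1000·sin(-2.1911)·0.05 = -15.1516
θ' = -2.1911 + (11.1000/3.0)·tan(-0.48)·0.05 = -2.2874
v' = 11.1000 + 3.9000·0.05 = 11.2950

(4.3774, -15.1516, -2.2874, 11.2950)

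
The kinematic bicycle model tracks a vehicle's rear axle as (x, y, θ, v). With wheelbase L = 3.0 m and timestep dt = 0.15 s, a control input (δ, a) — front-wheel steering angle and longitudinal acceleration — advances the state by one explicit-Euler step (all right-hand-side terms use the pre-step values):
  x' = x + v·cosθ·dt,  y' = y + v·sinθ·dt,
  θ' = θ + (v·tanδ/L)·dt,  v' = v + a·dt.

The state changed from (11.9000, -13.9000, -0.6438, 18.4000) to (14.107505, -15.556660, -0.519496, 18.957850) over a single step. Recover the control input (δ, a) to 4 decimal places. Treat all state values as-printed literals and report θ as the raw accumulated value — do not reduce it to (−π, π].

a = (v'−v)/dt = (0.557850)/0.15 = 3.7190
Δθ = θ'−θ = 0.124304;  (v·dt/L) = 18.4000·0.15/3.0 = 0.920000
tan δ = Δθ·L/(v·dt) = 0.135113  →  δ = 0.1343

δ = 0.1343, a = 3.7190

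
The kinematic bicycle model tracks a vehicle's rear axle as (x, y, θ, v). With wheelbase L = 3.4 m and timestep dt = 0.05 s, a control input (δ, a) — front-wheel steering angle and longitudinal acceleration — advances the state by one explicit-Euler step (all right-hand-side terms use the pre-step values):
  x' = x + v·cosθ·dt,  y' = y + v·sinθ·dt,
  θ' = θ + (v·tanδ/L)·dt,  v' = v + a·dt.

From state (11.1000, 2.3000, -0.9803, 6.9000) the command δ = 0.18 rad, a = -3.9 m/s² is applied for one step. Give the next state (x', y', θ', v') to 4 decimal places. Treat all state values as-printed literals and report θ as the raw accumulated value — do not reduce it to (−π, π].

x' = 11.1000 + 6.9000·cos(-0.9803)·0.05 = 11.2921
y' = 2.3000 + 6.9000·sin(-0.9803)·0.05 = 2.0134
θ' = -0.9803 + (6.9000/3.4)·tan(0.18)·0.05 = -0.9618
v' = 6.9000 − 3.9000·0.05 = 6.7050

(11.2921, 2.0134, -0.9618, 6.7050)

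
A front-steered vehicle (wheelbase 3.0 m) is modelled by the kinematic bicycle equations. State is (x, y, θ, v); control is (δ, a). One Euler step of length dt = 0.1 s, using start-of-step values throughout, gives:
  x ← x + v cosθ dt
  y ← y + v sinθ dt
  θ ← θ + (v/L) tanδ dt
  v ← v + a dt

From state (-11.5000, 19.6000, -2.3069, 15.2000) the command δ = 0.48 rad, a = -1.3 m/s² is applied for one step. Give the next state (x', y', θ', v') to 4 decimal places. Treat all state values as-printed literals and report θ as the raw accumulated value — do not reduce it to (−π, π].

x' = -11.5000 + 15.2000·cos(-2.3069)·0.1 = -12.5205
y' = 19.6000 + 15.2000·sin(-2.3069)·0.1 = 18.4735
θ' = -2.3069 + (15.2000/3.0)·tan(0.48)·0.1 = -2.0431
v' = 15.2000 − 1.3000·0.1 = 15.0700

(-12.5205, 18.4735, -2.0431, 15.0700)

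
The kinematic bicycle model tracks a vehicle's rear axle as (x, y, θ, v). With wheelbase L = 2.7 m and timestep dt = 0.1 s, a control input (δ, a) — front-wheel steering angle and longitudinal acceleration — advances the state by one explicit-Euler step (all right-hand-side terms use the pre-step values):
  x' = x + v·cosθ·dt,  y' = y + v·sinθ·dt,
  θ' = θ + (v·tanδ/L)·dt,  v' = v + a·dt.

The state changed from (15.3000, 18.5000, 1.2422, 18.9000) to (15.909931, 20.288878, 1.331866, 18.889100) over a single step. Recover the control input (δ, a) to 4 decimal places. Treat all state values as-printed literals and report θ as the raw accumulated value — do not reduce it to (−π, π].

δ = 0.1274, a = -0.1090

a = (v'−v)/dt = (-0.010900)/0.1 = -0.1090
Δθ = θ'−θ = 0.089666;  (v·dt/L) = 18.9000·0.1/2.7 = 0.700000
tan δ = Δθ·L/(v·dt) = 0.128094  →  δ = 0.1274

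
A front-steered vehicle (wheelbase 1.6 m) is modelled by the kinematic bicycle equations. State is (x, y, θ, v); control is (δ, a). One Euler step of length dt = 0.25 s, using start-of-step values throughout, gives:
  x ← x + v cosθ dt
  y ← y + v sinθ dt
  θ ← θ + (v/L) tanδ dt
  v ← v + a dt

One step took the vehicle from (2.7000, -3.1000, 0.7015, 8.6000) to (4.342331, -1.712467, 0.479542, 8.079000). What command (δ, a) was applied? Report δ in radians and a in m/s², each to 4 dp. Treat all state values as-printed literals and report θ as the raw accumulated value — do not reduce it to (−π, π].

δ = -0.1637, a = -2.0840

a = (v'−v)/dt = (-0.521000)/0.25 = -2.0840
Δθ = θ'−θ = -0.221958;  (v·dt/L) = 8.6000·0.25/1.6 = 1.343750
tan δ = Δθ·L/(v·dt) = -0.165178  →  δ = -0.1637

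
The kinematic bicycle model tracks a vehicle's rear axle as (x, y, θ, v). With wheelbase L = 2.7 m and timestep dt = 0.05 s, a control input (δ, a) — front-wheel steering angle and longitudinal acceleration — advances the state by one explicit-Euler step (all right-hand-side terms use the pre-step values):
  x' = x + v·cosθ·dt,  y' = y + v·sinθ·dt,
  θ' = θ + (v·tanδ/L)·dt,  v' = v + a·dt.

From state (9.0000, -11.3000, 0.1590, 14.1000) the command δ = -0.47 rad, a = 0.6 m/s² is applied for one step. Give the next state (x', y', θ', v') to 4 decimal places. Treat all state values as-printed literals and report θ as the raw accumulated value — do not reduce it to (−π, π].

(9.6961, -11.1884, 0.0264, 14.1300)

x' = 9.0000 + 14.1000·cos(0.1590)·0.05 = 9.6961
y' = -11.3000 + 14.1000·sin(0.1590)·0.05 = -11.1884
θ' = 0.1590 + (14.1000/2.7)·tan(-0.47)·0.05 = 0.0264
v' = 14.1000 + 0.6000·0.05 = 14.1300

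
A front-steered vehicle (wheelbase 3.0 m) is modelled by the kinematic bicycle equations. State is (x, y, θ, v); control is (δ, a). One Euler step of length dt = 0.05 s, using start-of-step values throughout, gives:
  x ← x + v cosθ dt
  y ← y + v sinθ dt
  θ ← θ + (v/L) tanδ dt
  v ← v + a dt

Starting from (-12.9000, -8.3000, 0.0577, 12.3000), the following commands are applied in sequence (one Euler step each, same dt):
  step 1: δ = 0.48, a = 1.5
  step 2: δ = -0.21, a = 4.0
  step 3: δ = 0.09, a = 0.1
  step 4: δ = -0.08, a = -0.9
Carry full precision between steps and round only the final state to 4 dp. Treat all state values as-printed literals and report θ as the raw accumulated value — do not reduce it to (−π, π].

after step 1 (δ=0.48, a=1.5): (-12.286023, -8.264534, 0.164425, 12.375000)
after step 2 (δ=-0.21, a=4.0): (-11.675619, -8.163254, 0.120465, 12.575000)
after step 3 (δ=0.09, a=0.1): (-11.051425, -8.087695, 0.139378, 12.580000)
after step 4 (δ=-0.08, a=-0.9): (-10.428525, -8.000310, 0.122569, 12.535000)

(-10.4285, -8.0003, 0.1226, 12.5350)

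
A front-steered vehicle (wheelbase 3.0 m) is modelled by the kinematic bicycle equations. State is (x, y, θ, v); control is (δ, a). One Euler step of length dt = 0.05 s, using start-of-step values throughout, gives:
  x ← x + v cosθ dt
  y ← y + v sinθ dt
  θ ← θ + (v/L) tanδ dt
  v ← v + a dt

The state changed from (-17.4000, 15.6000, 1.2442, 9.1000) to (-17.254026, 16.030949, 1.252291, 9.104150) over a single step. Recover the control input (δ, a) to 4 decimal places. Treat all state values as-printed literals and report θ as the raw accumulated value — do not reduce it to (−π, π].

a = (v'−v)/dt = (0.004150)/0.05 = 0.0830
Δθ = θ'−θ = 0.008091;  (v·dt/L) = 9.1000·0.05/3.0 = 0.151667
tan δ = Δθ·L/(v·dt) = 0.053347  →  δ = 0.0533

δ = 0.0533, a = 0.0830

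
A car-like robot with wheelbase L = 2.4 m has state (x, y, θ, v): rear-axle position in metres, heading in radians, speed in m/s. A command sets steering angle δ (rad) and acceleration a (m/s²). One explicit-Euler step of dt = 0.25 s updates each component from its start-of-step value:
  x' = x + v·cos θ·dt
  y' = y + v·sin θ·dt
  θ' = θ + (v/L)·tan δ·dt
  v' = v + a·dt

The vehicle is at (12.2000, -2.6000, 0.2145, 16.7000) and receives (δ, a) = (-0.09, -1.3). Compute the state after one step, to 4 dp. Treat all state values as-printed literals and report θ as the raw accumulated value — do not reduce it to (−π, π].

x' = 12.2000 + 16.7000·cos(0.2145)·0.25 = 16.2793
y' = -2.6000 + 16.7000·sin(0.2145)·0.25 = -1.7113
θ' = 0.2145 + (16.7000/2.4)·tan(-0.09)·0.25 = 0.0575
v' = 16.7000 − 1.3000·0.25 = 16.3750

(16.2793, -1.7113, 0.0575, 16.3750)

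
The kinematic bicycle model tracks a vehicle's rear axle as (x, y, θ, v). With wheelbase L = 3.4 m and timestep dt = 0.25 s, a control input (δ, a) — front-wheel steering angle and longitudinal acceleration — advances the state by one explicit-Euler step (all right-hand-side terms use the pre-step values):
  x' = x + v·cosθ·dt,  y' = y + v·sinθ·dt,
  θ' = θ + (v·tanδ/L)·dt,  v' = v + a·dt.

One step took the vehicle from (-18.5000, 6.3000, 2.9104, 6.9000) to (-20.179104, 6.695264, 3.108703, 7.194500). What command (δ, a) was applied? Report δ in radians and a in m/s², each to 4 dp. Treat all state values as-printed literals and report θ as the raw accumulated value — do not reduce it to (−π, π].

δ = 0.3726, a = 1.1780

a = (v'−v)/dt = (0.294500)/0.25 = 1.1780
Δθ = θ'−θ = 0.198303;  (v·dt/L) = 6.9000·0.25/3.4 = 0.507353
tan δ = Δθ·L/(v·dt) = 0.390858  →  δ = 0.3726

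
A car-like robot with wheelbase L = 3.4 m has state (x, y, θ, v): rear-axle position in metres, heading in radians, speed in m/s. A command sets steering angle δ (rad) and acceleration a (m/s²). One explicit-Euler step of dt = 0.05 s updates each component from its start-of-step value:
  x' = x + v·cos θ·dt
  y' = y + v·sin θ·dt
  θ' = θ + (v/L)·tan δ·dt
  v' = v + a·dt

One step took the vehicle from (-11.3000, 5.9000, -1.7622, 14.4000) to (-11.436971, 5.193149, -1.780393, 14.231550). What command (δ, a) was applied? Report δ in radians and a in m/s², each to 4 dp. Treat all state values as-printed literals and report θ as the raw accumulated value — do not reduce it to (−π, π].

a = (v'−v)/dt = (-0.168450)/0.05 = -3.3690
Δθ = θ'−θ = -0.018193;  (v·dt/L) = 14.4000·0.05/3.4 = 0.211765
tan δ = Δθ·L/(v·dt) = -0.085911  →  δ = -0.0857

δ = -0.0857, a = -3.3690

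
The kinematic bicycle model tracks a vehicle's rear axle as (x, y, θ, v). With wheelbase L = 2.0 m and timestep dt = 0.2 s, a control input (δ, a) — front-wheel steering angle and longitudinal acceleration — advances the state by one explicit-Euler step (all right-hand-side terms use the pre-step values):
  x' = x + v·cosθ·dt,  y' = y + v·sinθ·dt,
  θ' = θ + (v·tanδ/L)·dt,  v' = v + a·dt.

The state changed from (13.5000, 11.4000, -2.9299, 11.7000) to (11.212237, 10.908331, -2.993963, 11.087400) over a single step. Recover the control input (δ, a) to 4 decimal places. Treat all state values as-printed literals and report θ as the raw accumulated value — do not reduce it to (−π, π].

a = (v'−v)/dt = (-0.612600)/0.2 = -3.0630
Δθ = θ'−θ = -0.064063;  (v·dt/L) = 11.7000·0.2/2.0 = 1.170000
tan δ = Δθ·L/(v·dt) = -0.054755  →  δ = -0.0547

δ = -0.0547, a = -3.0630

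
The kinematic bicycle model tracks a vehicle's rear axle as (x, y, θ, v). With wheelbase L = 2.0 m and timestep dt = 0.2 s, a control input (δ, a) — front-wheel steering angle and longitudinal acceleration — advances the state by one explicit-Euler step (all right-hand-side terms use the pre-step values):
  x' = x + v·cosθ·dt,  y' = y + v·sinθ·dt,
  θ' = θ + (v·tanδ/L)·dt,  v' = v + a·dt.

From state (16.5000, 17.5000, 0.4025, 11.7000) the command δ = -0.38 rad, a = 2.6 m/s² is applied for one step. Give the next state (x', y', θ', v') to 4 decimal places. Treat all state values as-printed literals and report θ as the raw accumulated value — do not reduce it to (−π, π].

x' = 16.5000 + 11.7000·cos(0.4025)·0.2 = 18.6530
y' = 17.5000 + 11.7000·sin(0.4025)·0.2 = 18.4166
θ' = 0.4025 + (11.7000/2.0)·tan(-0.38)·0.2 = -0.0648
v' = 11.7000 + 2.6000·0.2 = 12.2200

(18.6530, 18.4166, -0.0648, 12.2200)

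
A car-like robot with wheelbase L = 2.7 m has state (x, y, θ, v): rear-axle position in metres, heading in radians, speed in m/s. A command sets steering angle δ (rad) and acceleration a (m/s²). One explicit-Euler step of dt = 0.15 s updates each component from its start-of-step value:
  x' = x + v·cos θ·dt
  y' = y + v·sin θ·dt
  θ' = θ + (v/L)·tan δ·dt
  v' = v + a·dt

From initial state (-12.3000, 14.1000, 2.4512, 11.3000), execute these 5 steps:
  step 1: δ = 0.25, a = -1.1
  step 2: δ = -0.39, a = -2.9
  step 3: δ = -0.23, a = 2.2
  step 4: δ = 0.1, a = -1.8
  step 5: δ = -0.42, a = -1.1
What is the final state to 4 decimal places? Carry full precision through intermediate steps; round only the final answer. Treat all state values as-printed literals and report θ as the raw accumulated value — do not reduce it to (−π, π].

(-18.2320, 19.7029, 2.0126, 10.5950)

after step 1 (δ=0.25, a=-1.1): (-13.606838, 15.179444, 2.611498, 11.135000)
after step 2 (δ=-0.39, a=-2.9): (-15.047862, 16.023947, 2.357215, 10.700000)
after step 3 (δ=-0.23, a=2.2): (-16.183926, 17.157695, 2.218030, 11.030000)
after step 4 (δ=0.1, a=-1.8): (-17.181559, 18.477581, 2.279512, 10.760000)
after step 5 (δ=-0.42, a=-1.1): (-18.232046, 19.702927, 2.012561, 10.595000)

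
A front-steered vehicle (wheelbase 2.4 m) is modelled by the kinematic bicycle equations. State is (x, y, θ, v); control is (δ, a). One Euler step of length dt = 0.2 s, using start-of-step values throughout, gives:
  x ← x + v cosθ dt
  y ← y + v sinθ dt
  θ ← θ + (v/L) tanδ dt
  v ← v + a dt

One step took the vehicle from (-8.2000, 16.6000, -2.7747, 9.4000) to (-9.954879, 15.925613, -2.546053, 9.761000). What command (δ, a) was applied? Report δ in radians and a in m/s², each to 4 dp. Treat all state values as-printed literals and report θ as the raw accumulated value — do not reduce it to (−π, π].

δ = 0.2840, a = 1.8050

a = (v'−v)/dt = (0.361000)/0.2 = 1.8050
Δθ = θ'−θ = 0.228647;  (v·dt/L) = 9.4000·0.2/2.4 = 0.783333
tan δ = Δθ·L/(v·dt) = 0.291890  →  δ = 0.2840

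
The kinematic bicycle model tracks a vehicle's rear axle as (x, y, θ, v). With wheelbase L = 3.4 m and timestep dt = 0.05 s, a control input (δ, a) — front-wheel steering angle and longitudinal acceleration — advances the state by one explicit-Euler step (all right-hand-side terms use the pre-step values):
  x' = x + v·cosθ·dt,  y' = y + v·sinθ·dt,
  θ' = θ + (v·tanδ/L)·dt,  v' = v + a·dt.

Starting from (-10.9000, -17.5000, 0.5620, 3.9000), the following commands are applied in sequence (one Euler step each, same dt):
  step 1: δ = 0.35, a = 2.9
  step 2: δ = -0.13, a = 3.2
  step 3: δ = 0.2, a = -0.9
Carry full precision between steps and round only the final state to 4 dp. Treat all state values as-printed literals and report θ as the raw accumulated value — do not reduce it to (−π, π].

after step 1 (δ=0.35, a=2.9): (-10.734993, -17.396088, 0.582935, 4.045000)
after step 2 (δ=-0.13, a=3.2): (-10.566144, -17.284755, 0.575159, 4.205000)
after step 3 (δ=0.2, a=-0.9): (-10.389722, -17.170385, 0.587694, 4.160000)

(-10.3897, -17.1704, 0.5877, 4.1600)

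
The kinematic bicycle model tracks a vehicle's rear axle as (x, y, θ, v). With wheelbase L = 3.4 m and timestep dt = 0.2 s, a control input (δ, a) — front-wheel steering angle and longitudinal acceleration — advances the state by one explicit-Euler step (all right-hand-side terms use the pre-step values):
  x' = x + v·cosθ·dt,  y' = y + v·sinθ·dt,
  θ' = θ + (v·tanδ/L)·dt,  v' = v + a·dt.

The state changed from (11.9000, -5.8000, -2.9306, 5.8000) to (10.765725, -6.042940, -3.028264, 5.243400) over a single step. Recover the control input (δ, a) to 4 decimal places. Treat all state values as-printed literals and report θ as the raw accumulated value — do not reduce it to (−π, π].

a = (v'−v)/dt = (-0.556600)/0.2 = -2.7830
Δθ = θ'−θ = -0.097664;  (v·dt/L) = 5.8000·0.2/3.4 = 0.341176
tan δ = Δθ·L/(v·dt) = -0.286257  →  δ = -0.2788

δ = -0.2788, a = -2.7830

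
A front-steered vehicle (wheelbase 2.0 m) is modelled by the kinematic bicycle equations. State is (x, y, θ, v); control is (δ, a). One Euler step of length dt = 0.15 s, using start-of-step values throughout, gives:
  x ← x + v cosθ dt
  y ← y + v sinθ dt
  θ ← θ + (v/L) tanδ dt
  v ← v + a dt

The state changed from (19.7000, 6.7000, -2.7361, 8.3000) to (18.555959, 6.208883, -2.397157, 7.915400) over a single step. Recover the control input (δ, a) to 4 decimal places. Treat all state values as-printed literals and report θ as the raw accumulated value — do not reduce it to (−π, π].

a = (v'−v)/dt = (-0.384600)/0.15 = -2.5640
Δθ = θ'−θ = 0.338943;  (v·dt/L) = 8.3000·0.15/2.0 = 0.622500
tan δ = Δθ·L/(v·dt) = 0.544487  →  δ = 0.4986

δ = 0.4986, a = -2.5640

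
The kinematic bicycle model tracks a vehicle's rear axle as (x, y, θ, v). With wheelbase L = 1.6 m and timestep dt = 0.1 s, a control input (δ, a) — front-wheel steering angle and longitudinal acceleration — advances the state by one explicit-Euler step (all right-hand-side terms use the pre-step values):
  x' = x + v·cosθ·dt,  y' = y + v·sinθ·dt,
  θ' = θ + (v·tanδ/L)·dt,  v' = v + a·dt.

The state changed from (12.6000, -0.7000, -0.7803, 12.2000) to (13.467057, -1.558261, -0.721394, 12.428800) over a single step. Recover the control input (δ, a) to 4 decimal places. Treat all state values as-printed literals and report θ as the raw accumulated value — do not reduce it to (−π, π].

a = (v'−v)/dt = (0.228800)/0.1 = 2.2880
Δθ = θ'−θ = 0.058906;  (v·dt/L) = 12.2000·0.1/1.6 = 0.762500
tan δ = Δθ·L/(v·dt) = 0.077254  →  δ = 0.0771

δ = 0.0771, a = 2.2880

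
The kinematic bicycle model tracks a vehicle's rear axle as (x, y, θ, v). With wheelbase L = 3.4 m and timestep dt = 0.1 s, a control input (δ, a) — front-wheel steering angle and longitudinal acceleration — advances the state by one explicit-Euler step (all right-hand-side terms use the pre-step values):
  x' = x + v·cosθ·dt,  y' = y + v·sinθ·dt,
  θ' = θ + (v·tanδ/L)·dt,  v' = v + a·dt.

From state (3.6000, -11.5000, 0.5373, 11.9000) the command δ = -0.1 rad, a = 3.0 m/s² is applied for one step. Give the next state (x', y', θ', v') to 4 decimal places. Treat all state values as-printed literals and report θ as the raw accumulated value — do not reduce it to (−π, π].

(4.6223, -10.8909, 0.5022, 12.2000)

x' = 3.6000 + 11.9000·cos(0.5373)·0.1 = 4.6223
y' = -11.5000 + 11.9000·sin(0.5373)·0.1 = -10.8909
θ' = 0.5373 + (11.9000/3.4)·tan(-0.1)·0.1 = 0.5022
v' = 11.9000 + 3.0000·0.1 = 12.2000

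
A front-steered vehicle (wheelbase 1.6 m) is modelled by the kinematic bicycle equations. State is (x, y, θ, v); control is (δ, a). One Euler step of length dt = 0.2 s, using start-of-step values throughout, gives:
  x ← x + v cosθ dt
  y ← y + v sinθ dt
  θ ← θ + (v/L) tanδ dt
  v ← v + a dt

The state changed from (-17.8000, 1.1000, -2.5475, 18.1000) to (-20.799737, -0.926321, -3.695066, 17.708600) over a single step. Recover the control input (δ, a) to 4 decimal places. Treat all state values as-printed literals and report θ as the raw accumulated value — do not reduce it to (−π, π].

δ = -0.4694, a = -1.9570

a = (v'−v)/dt = (-0.391400)/0.2 = -1.9570
Δθ = θ'−θ = -1.147566;  (v·dt/L) = 18.1000·0.2/1.6 = 2.262500
tan δ = Δθ·L/(v·dt) = -0.507211  →  δ = -0.4694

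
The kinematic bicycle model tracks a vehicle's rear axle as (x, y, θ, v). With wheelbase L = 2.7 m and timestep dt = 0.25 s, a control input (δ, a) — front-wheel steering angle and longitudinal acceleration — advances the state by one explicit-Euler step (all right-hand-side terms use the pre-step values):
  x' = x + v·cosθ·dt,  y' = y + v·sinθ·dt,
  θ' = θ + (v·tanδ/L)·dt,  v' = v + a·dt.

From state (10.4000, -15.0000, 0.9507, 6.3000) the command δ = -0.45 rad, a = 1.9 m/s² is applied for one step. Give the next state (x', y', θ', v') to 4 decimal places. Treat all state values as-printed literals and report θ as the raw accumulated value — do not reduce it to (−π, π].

(11.3153, -13.7182, 0.6689, 6.7750)

x' = 10.4000 + 6.3000·cos(0.9507)·0.25 = 11.3153
y' = -15.0000 + 6.3000·sin(0.9507)·0.25 = -13.7182
θ' = 0.9507 + (6.3000/2.7)·tan(-0.45)·0.25 = 0.6689
v' = 6.3000 + 1.9000·0.25 = 6.7750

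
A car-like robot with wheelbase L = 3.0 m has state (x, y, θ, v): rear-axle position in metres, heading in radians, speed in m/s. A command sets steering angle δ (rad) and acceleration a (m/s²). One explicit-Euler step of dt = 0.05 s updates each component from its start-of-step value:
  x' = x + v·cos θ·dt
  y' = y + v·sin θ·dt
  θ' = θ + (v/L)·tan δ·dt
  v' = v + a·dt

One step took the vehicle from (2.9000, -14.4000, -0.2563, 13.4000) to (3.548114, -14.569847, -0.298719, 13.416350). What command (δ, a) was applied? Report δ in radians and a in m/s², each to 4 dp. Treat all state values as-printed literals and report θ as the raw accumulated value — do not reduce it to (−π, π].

a = (v'−v)/dt = (0.016350)/0.05 = 0.3270
Δθ = θ'−θ = -0.042419;  (v·dt/L) = 13.4000·0.05/3.0 = 0.223333
tan δ = Δθ·L/(v·dt) = -0.189936  →  δ = -0.1877

δ = -0.1877, a = 0.3270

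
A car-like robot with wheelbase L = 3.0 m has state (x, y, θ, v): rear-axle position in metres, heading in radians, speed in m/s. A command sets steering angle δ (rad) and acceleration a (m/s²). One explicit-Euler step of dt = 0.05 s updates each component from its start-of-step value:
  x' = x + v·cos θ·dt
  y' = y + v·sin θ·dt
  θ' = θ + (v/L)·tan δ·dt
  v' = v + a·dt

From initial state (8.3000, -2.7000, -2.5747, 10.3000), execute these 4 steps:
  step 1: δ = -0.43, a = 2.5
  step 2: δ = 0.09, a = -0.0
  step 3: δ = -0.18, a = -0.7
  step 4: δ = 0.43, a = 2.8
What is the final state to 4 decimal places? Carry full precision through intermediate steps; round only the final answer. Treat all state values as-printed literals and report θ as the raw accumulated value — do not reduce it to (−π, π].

(6.4861, -3.7090, -2.5899, 10.5300)

after step 1 (δ=-0.43, a=2.5): (7.865560, -2.976562, -2.653430, 10.425000)
after step 2 (δ=0.09, a=-0.0): (7.405194, -3.221030, -2.637750, 10.425000)
after step 3 (δ=-0.18, a=-0.7): (6.948717, -3.472687, -2.669367, 10.390000)
after step 4 (δ=0.43, a=2.8): (6.486072, -3.708991, -2.589949, 10.530000)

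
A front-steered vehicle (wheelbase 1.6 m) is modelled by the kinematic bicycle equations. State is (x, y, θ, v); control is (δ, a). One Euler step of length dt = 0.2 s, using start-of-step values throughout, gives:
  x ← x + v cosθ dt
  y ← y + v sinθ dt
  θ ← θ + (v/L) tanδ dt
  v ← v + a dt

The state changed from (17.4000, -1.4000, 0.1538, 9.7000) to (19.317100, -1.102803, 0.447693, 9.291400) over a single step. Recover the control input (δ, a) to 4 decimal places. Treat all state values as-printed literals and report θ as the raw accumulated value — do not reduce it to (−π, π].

a = (v'−v)/dt = (-0.408600)/0.2 = -2.0430
Δθ = θ'−θ = 0.293893;  (v·dt/L) = 9.7000·0.2/1.6 = 1.212500
tan δ = Δθ·L/(v·dt) = 0.242386  →  δ = 0.2378

δ = 0.2378, a = -2.0430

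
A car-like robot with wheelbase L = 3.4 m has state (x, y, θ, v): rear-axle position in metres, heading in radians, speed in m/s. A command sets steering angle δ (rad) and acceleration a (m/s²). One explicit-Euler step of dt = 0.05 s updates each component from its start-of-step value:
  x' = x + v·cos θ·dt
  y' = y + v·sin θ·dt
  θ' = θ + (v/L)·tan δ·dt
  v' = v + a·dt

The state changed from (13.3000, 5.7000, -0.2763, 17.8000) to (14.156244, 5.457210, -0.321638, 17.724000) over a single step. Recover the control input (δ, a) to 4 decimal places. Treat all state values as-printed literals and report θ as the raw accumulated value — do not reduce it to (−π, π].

a = (v'−v)/dt = (-0.076000)/0.05 = -1.5200
Δθ = θ'−θ = -0.045338;  (v·dt/L) = 17.8000·0.05/3.4 = 0.261765
tan δ = Δθ·L/(v·dt) = -0.173201  →  δ = -0.1715

δ = -0.1715, a = -1.5200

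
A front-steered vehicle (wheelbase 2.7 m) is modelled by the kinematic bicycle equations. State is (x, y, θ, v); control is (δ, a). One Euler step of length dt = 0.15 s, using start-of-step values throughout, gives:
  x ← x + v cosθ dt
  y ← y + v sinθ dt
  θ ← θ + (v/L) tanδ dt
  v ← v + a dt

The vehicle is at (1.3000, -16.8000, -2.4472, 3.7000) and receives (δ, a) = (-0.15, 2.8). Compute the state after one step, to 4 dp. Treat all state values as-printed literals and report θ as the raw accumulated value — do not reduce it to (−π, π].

x' = 1.3000 + 3.7000·cos(-2.4472)·0.15 = 0.8735
y' = -16.8000 + 3.7000·sin(-2.4472)·0.15 = -17.1552
θ' = -2.4472 + (3.7000/2.7)·tan(-0.15)·0.15 = -2.4783
v' = 3.7000 + 2.8000·0.15 = 4.1200

(0.8735, -17.1552, -2.4783, 4.1200)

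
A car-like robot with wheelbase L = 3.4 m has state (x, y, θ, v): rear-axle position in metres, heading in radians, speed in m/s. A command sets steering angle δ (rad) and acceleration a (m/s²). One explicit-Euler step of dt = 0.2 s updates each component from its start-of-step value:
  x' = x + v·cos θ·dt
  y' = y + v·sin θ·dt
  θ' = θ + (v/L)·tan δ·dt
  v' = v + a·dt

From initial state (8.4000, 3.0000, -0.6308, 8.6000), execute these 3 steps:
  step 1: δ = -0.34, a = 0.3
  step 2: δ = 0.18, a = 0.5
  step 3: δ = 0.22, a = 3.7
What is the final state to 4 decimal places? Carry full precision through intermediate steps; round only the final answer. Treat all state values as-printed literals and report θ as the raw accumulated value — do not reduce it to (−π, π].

after step 1 (δ=-0.34, a=0.3): (9.788996, 1.985559, -0.809749, 8.660000)
after step 2 (δ=0.18, a=0.5): (10.983522, 0.731394, -0.717052, 8.760000)
after step 3 (δ=0.22, a=3.7): (12.304086, -0.419960, -0.601822, 9.500000)

(12.3041, -0.4200, -0.6018, 9.5000)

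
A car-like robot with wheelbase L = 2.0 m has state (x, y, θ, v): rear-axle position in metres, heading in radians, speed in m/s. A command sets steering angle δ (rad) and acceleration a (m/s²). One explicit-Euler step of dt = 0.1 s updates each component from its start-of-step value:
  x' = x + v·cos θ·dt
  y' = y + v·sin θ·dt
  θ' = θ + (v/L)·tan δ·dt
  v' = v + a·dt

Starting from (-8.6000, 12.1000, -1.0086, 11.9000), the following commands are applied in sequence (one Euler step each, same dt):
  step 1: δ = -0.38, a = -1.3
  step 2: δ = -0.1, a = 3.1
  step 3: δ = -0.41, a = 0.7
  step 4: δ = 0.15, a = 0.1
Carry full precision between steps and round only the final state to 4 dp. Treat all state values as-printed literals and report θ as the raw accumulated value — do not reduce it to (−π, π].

after step 1 (δ=-0.38, a=-1.3): (-7.965676, 11.093157, -1.246251, 11.770000)
after step 2 (δ=-0.1, a=3.1): (-7.590356, 9.977602, -1.305298, 12.080000)
after step 3 (δ=-0.41, a=0.7): (-7.273388, 8.811928, -1.567815, 12.150000)
after step 4 (δ=0.15, a=0.1): (-7.269765, 7.596933, -1.476000, 12.160000)

(-7.2698, 7.5969, -1.4760, 12.1600)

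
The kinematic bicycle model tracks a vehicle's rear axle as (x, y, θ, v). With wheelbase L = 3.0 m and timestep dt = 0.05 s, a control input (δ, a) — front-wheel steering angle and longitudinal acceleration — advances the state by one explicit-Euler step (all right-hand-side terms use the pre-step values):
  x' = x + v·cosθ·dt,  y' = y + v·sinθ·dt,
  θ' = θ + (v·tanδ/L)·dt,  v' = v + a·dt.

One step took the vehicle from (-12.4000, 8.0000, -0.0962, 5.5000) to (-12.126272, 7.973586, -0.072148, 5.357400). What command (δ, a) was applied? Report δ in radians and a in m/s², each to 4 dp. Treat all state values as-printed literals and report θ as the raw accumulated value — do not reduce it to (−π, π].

δ = 0.2566, a = -2.8520

a = (v'−v)/dt = (-0.142600)/0.05 = -2.8520
Δθ = θ'−θ = 0.024052;  (v·dt/L) = 5.5000·0.05/3.0 = 0.091667
tan δ = Δθ·L/(v·dt) = 0.262385  →  δ = 0.2566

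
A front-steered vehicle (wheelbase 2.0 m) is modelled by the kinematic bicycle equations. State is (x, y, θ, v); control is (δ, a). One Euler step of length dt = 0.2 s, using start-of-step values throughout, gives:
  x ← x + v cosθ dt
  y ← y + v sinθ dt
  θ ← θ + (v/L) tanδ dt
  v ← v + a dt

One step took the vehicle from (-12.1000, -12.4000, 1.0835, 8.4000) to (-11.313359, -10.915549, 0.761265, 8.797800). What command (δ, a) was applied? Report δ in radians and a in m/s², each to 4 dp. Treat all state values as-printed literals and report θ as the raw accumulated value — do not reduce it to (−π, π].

a = (v'−v)/dt = (0.397800)/0.2 = 1.9890
Δθ = θ'−θ = -0.322235;  (v·dt/L) = 8.4000·0.2/2.0 = 0.840000
tan δ = Δθ·L/(v·dt) = -0.383613  →  δ = -0.3663

δ = -0.3663, a = 1.9890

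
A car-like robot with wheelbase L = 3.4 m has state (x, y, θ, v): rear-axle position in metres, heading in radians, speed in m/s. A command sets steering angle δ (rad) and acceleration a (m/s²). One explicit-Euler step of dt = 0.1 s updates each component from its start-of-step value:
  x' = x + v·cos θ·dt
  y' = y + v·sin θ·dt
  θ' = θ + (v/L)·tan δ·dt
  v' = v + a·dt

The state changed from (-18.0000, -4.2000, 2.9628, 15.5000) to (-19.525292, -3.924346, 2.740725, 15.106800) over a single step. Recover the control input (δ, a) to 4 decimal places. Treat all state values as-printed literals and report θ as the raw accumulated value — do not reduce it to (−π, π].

δ = -0.4533, a = -3.9320

a = (v'−v)/dt = (-0.393200)/0.1 = -3.9320
Δθ = θ'−θ = -0.222075;  (v·dt/L) = 15.5000·0.1/3.4 = 0.455882
tan δ = Δθ·L/(v·dt) = -0.487132  →  δ = -0.4533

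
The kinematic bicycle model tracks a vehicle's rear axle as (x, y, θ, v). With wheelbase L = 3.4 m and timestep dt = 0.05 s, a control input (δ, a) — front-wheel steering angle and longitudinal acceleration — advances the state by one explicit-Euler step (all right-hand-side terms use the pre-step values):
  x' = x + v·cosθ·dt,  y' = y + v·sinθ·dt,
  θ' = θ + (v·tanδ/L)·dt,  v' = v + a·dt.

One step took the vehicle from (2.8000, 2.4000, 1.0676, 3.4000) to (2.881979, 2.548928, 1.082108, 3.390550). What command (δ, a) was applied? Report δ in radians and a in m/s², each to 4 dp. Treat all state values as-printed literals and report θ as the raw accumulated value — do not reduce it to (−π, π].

a = (v'−v)/dt = (-0.009450)/0.05 = -0.1890
Δθ = θ'−θ = 0.014508;  (v·dt/L) = 3.4000·0.05/3.4 = 0.050000
tan δ = Δθ·L/(v·dt) = 0.290160  →  δ = 0.2824

δ = 0.2824, a = -0.1890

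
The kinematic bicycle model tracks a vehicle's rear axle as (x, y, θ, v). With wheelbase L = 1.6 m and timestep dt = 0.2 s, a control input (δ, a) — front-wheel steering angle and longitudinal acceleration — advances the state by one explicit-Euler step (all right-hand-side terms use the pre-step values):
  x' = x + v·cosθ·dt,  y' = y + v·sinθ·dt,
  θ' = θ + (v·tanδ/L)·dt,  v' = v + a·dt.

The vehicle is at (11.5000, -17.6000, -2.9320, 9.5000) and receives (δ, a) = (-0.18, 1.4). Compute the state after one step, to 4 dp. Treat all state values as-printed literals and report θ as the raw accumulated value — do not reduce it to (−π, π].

x' = 11.5000 + 9.5000·cos(-2.9320)·0.2 = 9.6416
y' = -17.6000 + 9.5000·sin(-2.9320)·0.2 = -17.9953
θ' = -2.9320 + (9.5000/1.6)·tan(-0.18)·0.2 = -3.1481
v' = 9.5000 + 1.4000·0.2 = 9.7800

(9.6416, -17.9953, -3.1481, 9.7800)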